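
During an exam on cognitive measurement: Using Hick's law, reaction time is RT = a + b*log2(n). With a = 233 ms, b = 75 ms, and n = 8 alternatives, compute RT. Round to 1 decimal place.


RT = 233 + 75 * log2(8)
log2(8) = 3.0
RT = 233 + 75 * 3.0
= 233 + 225.0
= 458.0 ms


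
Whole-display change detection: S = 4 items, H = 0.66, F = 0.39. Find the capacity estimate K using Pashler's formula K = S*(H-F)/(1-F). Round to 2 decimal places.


K = S * (H - F) / (1 - F)
H - F = 0.27
1 - F = 0.61
K = 4 * 0.27 / 0.61
= 1.77


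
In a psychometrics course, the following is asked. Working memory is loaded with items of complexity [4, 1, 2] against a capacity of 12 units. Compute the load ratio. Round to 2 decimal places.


Total complexity = 4 + 1 + 2 = 7
Load = total / capacity = 7 / 12
= 0.58


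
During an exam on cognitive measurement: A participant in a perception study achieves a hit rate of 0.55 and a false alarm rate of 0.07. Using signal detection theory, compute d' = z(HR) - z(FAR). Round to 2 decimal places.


d' = z(HR) - z(FAR)
z(0.55) = 0.1257
z(0.07) = -1.4758
d' = 0.1257 - -1.4758
= 1.60


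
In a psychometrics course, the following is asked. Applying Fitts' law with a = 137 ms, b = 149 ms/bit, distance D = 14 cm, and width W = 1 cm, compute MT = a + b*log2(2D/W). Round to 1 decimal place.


MT = 137 + 149 * log2(2*14/1)
2D/W = 28.0
log2(28.0) = 4.8074
MT = 137 + 149 * 4.8074
= 853.3 ms


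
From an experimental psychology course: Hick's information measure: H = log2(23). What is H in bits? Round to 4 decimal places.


H = log2(n)
H = log2(23)
= 4.5236


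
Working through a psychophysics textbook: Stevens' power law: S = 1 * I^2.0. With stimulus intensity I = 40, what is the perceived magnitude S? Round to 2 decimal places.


S = 1 * 40^2.0
40^2.0 = 1600.0
S = 1 * 1600.0
= 1600.00


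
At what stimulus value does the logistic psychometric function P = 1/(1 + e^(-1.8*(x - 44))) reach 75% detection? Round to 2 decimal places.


At P = 0.75: 0.75 = 1/(1 + e^(-k*(x-x0)))
Solving: e^(-k*(x-x0)) = 1/3
x = x0 + ln(3)/k
ln(3) = 1.0986
x = 44 + 1.0986/1.8
= 44 + 0.6103
= 44.61


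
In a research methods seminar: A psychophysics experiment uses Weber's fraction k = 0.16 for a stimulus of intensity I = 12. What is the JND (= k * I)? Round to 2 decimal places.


JND = k * I
JND = 0.16 * 12
= 1.92


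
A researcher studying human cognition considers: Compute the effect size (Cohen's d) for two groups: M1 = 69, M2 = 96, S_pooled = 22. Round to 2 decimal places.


Cohen's d = (M1 - M2) / S_pooled
= (69 - 96) / 22
= -27 / 22
= -1.23


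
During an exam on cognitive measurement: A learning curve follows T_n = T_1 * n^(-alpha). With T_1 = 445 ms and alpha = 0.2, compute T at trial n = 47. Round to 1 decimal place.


T_n = 445 * 47^(-0.2)
47^(-0.2) = 0.462999
T_n = 445 * 0.462999
= 206.0 ms


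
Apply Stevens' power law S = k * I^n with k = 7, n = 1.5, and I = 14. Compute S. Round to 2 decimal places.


S = 7 * 14^1.5
14^1.5 = 52.3832
S = 7 * 52.3832
= 366.68


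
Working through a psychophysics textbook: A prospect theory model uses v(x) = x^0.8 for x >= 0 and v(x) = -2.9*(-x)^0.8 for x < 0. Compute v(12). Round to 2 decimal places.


Since x = 12 >= 0, use v(x) = x^0.8
12^0.8 = 7.3004
v(12) = 7.30


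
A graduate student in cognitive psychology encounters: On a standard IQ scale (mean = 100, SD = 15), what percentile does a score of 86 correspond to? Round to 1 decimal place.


z = (IQ - mean) / SD
z = (86 - 100) / 15 = -0.9333
Percentile = Phi(-0.9333) * 100
Phi(-0.9333) = 0.175333
= 17.5


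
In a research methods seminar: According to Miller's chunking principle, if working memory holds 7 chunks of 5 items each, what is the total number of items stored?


Total items = chunks * items_per_chunk
= 7 * 5
= 35


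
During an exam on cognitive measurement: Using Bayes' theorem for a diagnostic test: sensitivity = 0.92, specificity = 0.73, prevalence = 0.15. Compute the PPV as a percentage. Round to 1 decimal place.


PPV = (sens * prev) / (sens * prev + (1-spec) * (1-prev))
Numerator = 0.92 * 0.15 = 0.138
P(positive and no disease) = (1 - spec) * (1 - prev) = (1 - 0.73) * (1 - 0.15) = 0.2295
Denominator = 0.138 + 0.2295 = 0.3675
PPV = 0.138 / 0.3675 = 0.37551
As percentage = 37.6


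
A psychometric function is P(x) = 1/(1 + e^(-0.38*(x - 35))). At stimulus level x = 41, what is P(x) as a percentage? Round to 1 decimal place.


P(x) = 1/(1 + e^(-0.38*(41 - 35)))
Exponent = -0.38 * 6 = -2.28
e^(-2.28) = 0.102284
P = 1/(1 + 0.102284) = 0.907207
Percentage = 90.7


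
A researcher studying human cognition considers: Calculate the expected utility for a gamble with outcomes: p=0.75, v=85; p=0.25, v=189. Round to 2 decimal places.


EU = sum(p_i * v_i)
0.75 * 85 = 63.75
0.25 * 189 = 47.25
EU = 63.75 + 47.25
= 111.00


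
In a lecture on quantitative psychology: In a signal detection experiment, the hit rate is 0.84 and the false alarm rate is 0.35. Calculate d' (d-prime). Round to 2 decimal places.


d' = z(HR) - z(FAR)
z(0.84) = 0.9945
z(0.35) = -0.3853
d' = 0.9945 - -0.3853
= 1.38


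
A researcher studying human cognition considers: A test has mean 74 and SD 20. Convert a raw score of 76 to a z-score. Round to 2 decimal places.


z = (X - mu) / sigma
= (76 - 74) / 20
= 2 / 20
= 0.10


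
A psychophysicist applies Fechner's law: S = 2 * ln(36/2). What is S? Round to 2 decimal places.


S = 2 * ln(36/2)
I/I0 = 18.0
ln(18.0) = 2.8904
S = 2 * 2.8904
= 5.78


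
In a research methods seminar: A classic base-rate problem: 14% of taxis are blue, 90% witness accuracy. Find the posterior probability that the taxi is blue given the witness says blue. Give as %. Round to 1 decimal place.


P(blue | says blue) = P(says blue | blue)*P(blue) / [P(says blue | blue)*P(blue) + P(says blue | not blue)*P(not blue)]
Numerator = 0.9 * 0.14 = 0.126
False identification = 0.1 * 0.86 = 0.086
P = 0.126 / (0.126 + 0.086)
= 0.126 / 0.212
As percentage = 59.4


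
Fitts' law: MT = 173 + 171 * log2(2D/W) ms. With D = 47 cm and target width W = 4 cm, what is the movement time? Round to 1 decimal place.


MT = 173 + 171 * log2(2*47/4)
2D/W = 23.5
log2(23.5) = 4.5546
MT = 173 + 171 * 4.5546
= 951.8 ms


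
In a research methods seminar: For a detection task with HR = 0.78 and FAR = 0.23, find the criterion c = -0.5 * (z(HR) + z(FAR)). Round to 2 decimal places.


c = -0.5 * (z(HR) + z(FAR))
z(0.78) = 0.7722
z(0.23) = -0.7388
c = -0.5 * (0.7722 + -0.7388)
= -0.5 * 0.0334
= -0.02


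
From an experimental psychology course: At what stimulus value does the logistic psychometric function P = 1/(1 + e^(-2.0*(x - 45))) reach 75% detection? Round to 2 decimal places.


At P = 0.75: 0.75 = 1/(1 + e^(-k*(x-x0)))
Solving: e^(-k*(x-x0)) = 1/3
x = x0 + ln(3)/k
ln(3) = 1.0986
x = 45 + 1.0986/2.0
= 45 + 0.5493
= 45.55


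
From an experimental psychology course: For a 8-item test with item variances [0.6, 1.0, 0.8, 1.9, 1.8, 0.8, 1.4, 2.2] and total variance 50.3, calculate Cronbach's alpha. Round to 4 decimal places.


alpha = (k/(k-1)) * (1 - sum(s_i^2)/s_total^2)
sum(item variances) = 10.5
k/(k-1) = 8/7 = 1.142857
1 - 10.5/50.3 = 1 - 0.208748 = 0.791252
alpha = 1.142857 * 0.791252
= 0.9043


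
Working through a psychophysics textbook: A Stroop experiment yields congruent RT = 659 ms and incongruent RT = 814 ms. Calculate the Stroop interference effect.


Stroop effect = RT(incongruent) - RT(congruent)
= 814 - 659
= 155 ms


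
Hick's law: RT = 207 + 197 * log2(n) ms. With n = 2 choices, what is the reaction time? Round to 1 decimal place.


RT = 207 + 197 * log2(2)
log2(2) = 1.0
RT = 207 + 197 * 1.0
= 207 + 197.0
= 404.0 ms


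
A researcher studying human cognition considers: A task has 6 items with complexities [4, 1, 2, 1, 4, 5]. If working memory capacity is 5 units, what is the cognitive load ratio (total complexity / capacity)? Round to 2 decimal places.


Total complexity = 4 + 1 + 2 + 1 + 4 + 5 = 17
Load = total / capacity = 17 / 5
= 3.40


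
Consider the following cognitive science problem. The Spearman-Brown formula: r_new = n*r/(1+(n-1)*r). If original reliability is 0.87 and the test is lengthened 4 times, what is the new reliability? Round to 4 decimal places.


r_new = n*r / (1 + (n-1)*r)
Numerator = 4 * 0.87 = 3.48
Denominator = 1 + 3 * 0.87 = 3.61
r_new = 3.48 / 3.61
= 0.9640


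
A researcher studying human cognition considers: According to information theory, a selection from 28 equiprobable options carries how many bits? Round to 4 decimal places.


H = log2(n)
H = log2(28)
= 4.8074


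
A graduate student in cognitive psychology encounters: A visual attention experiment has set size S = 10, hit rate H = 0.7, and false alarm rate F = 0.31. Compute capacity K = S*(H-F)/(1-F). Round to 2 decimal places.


K = S * (H - F) / (1 - F)
H - F = 0.39
1 - F = 0.69
K = 10 * 0.39 / 0.69
= 5.65


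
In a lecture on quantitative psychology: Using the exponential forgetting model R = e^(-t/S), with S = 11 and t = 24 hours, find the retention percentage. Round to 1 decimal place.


R = e^(-t/S)
-t/S = -24/11 = -2.181818
R = e^(-2.181818) = 0.112836
Percentage = 0.112836 * 100
= 11.3


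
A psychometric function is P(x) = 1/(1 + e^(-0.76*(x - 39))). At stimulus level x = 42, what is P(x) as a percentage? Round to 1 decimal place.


P(x) = 1/(1 + e^(-0.76*(42 - 39)))
Exponent = -0.76 * 3 = -2.28
e^(-2.28) = 0.102284
P = 1/(1 + 0.102284) = 0.907207
Percentage = 90.7


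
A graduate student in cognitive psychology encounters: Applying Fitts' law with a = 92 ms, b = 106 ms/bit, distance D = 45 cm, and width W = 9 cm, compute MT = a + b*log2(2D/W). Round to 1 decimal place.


MT = 92 + 106 * log2(2*45/9)
2D/W = 10.0
log2(10.0) = 3.3219
MT = 92 + 106 * 3.3219
= 444.1 ms


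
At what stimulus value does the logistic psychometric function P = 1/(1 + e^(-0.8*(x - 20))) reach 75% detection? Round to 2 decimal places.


At P = 0.75: 0.75 = 1/(1 + e^(-k*(x-x0)))
Solving: e^(-k*(x-x0)) = 1/3
x = x0 + ln(3)/k
ln(3) = 1.0986
x = 20 + 1.0986/0.8
= 20 + 1.3732
= 21.37


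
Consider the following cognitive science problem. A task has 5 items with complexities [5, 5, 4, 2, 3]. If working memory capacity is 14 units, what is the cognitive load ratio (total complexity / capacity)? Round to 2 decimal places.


Total complexity = 5 + 5 + 4 + 2 + 3 = 19
Load = total / capacity = 19 / 14
= 1.36


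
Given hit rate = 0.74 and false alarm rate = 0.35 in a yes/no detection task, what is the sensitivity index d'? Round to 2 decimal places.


d' = z(HR) - z(FAR)
z(0.74) = 0.6433
z(0.35) = -0.3853
d' = 0.6433 - -0.3853
= 1.03


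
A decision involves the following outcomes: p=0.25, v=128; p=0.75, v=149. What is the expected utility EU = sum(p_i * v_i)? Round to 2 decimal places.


EU = sum(p_i * v_i)
0.25 * 128 = 32.0
0.75 * 149 = 111.75
EU = 32.0 + 111.75
= 143.75


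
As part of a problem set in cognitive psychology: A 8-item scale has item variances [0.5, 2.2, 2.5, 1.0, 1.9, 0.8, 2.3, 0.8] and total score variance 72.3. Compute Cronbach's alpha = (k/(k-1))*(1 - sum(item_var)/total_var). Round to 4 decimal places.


alpha = (k/(k-1)) * (1 - sum(s_i^2)/s_total^2)
sum(item variances) = 12.0
k/(k-1) = 8/7 = 1.142857
1 - 12.0/72.3 = 1 - 0.165975 = 0.834025
alpha = 1.142857 * 0.834025
= 0.9532


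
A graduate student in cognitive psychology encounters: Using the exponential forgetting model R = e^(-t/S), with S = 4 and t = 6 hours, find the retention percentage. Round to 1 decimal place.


R = e^(-t/S)
-t/S = -6/4 = -1.5
R = e^(-1.5) = 0.22313
Percentage = 0.22313 * 100
= 22.3


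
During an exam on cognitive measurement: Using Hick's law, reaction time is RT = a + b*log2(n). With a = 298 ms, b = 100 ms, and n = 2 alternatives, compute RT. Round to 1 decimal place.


RT = 298 + 100 * log2(2)
log2(2) = 1.0
RT = 298 + 100 * 1.0
= 298 + 100.0
= 398.0 ms


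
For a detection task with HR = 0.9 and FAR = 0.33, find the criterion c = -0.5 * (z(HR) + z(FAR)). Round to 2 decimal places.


c = -0.5 * (z(HR) + z(FAR))
z(0.9) = 1.2816
z(0.33) = -0.4399
c = -0.5 * (1.2816 + -0.4399)
= -0.5 * 0.8417
= -0.42


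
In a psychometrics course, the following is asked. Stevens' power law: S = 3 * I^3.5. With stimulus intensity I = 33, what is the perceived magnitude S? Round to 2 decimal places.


S = 3 * 33^3.5
33^3.5 = 206442.3478
S = 3 * 206442.3478
= 619327.04


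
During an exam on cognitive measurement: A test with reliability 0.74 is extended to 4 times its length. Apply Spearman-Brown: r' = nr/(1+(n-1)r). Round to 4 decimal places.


r_new = n*r / (1 + (n-1)*r)
Numerator = 4 * 0.74 = 2.96
Denominator = 1 + 3 * 0.74 = 3.22
r_new = 2.96 / 3.22
= 0.9193


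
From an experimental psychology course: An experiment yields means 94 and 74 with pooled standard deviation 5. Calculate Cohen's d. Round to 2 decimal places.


Cohen's d = (M1 - M2) / S_pooled
= (94 - 74) / 5
= 20 / 5
= 4.00


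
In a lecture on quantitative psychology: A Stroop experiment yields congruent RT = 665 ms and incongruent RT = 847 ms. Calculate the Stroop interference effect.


Stroop effect = RT(incongruent) - RT(congruent)
= 847 - 665
= 182 ms


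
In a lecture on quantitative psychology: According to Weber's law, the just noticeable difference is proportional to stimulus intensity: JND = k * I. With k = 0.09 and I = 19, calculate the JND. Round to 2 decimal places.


JND = k * I
JND = 0.09 * 19
= 1.71


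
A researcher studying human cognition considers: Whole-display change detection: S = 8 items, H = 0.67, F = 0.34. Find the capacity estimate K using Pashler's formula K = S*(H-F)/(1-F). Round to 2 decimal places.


K = S * (H - F) / (1 - F)
H - F = 0.33
1 - F = 0.66
K = 8 * 0.33 / 0.66
= 4.00


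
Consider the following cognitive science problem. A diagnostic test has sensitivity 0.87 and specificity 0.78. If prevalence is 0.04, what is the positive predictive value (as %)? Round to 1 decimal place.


PPV = (sens * prev) / (sens * prev + (1-spec) * (1-prev))
Numerator = 0.87 * 0.04 = 0.0348
P(positive and no disease) = (1 - spec) * (1 - prev) = (1 - 0.78) * (1 - 0.04) = 0.2112
Denominator = 0.0348 + 0.2112 = 0.246
PPV = 0.0348 / 0.246 = 0.141463
As percentage = 14.1


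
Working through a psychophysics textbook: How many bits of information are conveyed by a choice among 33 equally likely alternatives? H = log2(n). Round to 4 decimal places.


H = log2(n)
H = log2(33)
= 5.0444


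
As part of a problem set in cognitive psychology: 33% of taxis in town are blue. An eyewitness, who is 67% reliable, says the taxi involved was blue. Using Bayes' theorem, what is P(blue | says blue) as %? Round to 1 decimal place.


P(blue | says blue) = P(says blue | blue)*P(blue) / [P(says blue | blue)*P(blue) + P(says blue | not blue)*P(not blue)]
Numerator = 0.67 * 0.33 = 0.2211
False identification = 0.33 * 0.67 = 0.2211
P = 0.2211 / (0.2211 + 0.2211)
= 0.2211 / 0.4422
As percentage = 50.0


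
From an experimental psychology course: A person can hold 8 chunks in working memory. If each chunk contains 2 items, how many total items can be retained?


Total items = chunks * items_per_chunk
= 8 * 2
= 16


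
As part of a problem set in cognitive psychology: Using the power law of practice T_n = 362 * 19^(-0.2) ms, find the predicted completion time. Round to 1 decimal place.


T_n = 362 * 19^(-0.2)
19^(-0.2) = 0.554944
T_n = 362 * 0.554944
= 200.9 ms


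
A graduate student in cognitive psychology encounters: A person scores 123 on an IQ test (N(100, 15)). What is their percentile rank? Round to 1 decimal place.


z = (IQ - mean) / SD
z = (123 - 100) / 15 = 1.5333
Percentile = Phi(1.5333) * 100
Phi(1.5333) = 0.937399
= 93.7


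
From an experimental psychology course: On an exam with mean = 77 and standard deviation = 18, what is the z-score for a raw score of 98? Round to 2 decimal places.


z = (X - mu) / sigma
= (98 - 77) / 18
= 21 / 18
= 1.17


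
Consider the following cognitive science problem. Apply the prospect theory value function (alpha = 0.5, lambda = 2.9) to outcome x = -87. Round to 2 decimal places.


Since x = -87 < 0, use v(x) = -lambda*(-x)^alpha
(-x) = 87
87^0.5 = 9.3274
v(-87) = -2.9 * 9.3274
= -27.05


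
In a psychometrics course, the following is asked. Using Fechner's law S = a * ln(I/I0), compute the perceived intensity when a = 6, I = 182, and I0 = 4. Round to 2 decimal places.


S = 6 * ln(182/4)
I/I0 = 45.5
ln(45.5) = 3.8177
S = 6 * 3.8177
= 22.91


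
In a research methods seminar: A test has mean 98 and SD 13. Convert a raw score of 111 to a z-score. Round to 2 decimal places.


z = (X - mu) / sigma
= (111 - 98) / 13
= 13 / 13
= 1.00


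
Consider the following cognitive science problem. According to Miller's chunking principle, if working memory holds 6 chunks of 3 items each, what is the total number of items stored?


Total items = chunks * items_per_chunk
= 6 * 3
= 18


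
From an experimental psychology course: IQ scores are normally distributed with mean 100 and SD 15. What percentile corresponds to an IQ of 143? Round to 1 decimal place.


z = (IQ - mean) / SD
z = (143 - 100) / 15 = 2.8667
Percentile = Phi(2.8667) * 100
Phi(2.8667) = 0.997926
= 99.8


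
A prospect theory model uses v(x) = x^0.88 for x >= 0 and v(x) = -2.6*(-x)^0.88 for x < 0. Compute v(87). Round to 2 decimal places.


Since x = 87 >= 0, use v(x) = x^0.88
87^0.88 = 50.9069
v(87) = 50.91


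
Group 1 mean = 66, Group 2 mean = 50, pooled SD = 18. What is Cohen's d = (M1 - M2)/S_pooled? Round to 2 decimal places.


Cohen's d = (M1 - M2) / S_pooled
= (66 - 50) / 18
= 16 / 18
= 0.89


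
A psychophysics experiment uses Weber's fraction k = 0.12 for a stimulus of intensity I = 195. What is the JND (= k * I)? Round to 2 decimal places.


JND = k * I
JND = 0.12 * 195
= 23.40


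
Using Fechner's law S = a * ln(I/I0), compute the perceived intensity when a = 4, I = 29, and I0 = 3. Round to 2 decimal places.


S = 4 * ln(29/3)
I/I0 = 9.666667
ln(9.666667) = 2.2687
S = 4 * 2.2687
= 9.07


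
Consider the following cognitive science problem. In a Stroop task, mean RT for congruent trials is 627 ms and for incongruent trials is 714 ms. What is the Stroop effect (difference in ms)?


Stroop effect = RT(incongruent) - RT(congruent)
= 714 - 627
= 87 ms


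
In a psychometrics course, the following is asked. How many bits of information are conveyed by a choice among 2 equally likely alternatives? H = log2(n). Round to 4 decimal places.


H = log2(n)
H = log2(2)
= 1.0000


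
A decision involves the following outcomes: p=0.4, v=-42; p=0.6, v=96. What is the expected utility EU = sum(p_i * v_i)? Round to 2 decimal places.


EU = sum(p_i * v_i)
0.4 * -42 = -16.8
0.6 * 96 = 57.6
EU = -16.8 + 57.6
= 40.80


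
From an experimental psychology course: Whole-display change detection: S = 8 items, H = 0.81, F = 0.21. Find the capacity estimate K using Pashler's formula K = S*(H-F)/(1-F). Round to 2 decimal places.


K = S * (H - F) / (1 - F)
H - F = 0.6
1 - F = 0.79
K = 8 * 0.6 / 0.79
= 6.08


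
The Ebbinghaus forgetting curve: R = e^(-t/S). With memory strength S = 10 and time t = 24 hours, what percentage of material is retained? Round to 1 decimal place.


R = e^(-t/S)
-t/S = -24/10 = -2.4
R = e^(-2.4) = 0.090718
Percentage = 0.090718 * 100
= 9.1


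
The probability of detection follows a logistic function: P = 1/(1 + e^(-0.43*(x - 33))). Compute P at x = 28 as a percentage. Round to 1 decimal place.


P(x) = 1/(1 + e^(-0.43*(28 - 33)))
Exponent = -0.43 * -5 = 2.15
e^(2.15) = 8.584858
P = 1/(1 + 8.584858) = 0.104331
Percentage = 10.4


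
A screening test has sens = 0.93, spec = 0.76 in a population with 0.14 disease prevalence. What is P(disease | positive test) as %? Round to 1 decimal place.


PPV = (sens * prev) / (sens * prev + (1-spec) * (1-prev))
Numerator = 0.93 * 0.14 = 0.1302
P(positive and no disease) = (1 - spec) * (1 - prev) = (1 - 0.76) * (1 - 0.14) = 0.2064
Denominator = 0.1302 + 0.2064 = 0.3366
PPV = 0.1302 / 0.3366 = 0.386809
As percentage = 38.7


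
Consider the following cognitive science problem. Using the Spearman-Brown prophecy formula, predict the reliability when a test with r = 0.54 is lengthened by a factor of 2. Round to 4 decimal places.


r_new = n*r / (1 + (n-1)*r)
Numerator = 2 * 0.54 = 1.08
Denominator = 1 + 1 * 0.54 = 1.54
r_new = 1.08 / 1.54
= 0.7013


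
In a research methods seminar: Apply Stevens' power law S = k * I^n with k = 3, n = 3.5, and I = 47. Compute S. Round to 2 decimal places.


S = 3 * 47^3.5
47^3.5 = 711774.6276
S = 3 * 711774.6276
= 2135323.88


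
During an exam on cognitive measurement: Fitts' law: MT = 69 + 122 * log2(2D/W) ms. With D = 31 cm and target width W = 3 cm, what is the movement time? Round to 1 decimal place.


MT = 69 + 122 * log2(2*31/3)
2D/W = 20.666667
log2(20.666667) = 4.3692
MT = 69 + 122 * 4.3692
= 602.0 ms


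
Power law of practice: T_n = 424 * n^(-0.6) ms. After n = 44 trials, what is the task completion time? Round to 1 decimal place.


T_n = 424 * 44^(-0.6)
44^(-0.6) = 0.103259
T_n = 424 * 0.103259
= 43.8 ms


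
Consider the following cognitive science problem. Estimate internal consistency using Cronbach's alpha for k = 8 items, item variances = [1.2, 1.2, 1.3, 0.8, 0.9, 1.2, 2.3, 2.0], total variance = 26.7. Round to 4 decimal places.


alpha = (k/(k-1)) * (1 - sum(s_i^2)/s_total^2)
sum(item variances) = 10.9
k/(k-1) = 8/7 = 1.142857
1 - 10.9/26.7 = 1 - 0.40824 = 0.59176
alpha = 1.142857 * 0.59176
= 0.6763


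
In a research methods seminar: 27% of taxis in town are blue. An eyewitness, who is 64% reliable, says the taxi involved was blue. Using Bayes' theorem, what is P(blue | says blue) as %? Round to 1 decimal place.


P(blue | says blue) = P(says blue | blue)*P(blue) / [P(says blue | blue)*P(blue) + P(says blue | not blue)*P(not blue)]
Numerator = 0.64 * 0.27 = 0.1728
False identification = 0.36 * 0.73 = 0.2628
P = 0.1728 / (0.1728 + 0.2628)
= 0.1728 / 0.4356
As percentage = 39.7


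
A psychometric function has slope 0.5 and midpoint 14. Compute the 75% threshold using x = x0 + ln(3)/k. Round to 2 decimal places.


At P = 0.75: 0.75 = 1/(1 + e^(-k*(x-x0)))
Solving: e^(-k*(x-x0)) = 1/3
x = x0 + ln(3)/k
ln(3) = 1.0986
x = 14 + 1.0986/0.5
= 14 + 2.1972
= 16.20


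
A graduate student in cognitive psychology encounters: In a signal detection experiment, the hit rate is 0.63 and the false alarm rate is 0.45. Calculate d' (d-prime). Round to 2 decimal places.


d' = z(HR) - z(FAR)
z(0.63) = 0.3319
z(0.45) = -0.1257
d' = 0.3319 - -0.1257
= 0.46


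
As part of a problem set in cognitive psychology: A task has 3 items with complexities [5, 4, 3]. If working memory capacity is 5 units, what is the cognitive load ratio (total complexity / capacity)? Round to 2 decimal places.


Total complexity = 5 + 4 + 3 = 12
Load = total / capacity = 12 / 5
= 2.40


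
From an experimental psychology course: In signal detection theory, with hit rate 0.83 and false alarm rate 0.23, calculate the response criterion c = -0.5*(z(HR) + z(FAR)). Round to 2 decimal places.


c = -0.5 * (z(HR) + z(FAR))
z(0.83) = 0.9542
z(0.23) = -0.7388
c = -0.5 * (0.9542 + -0.7388)
= -0.5 * 0.2154
= -0.11


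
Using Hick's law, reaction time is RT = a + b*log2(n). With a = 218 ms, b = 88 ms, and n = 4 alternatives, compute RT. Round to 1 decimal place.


RT = 218 + 88 * log2(4)
log2(4) = 2.0
RT = 218 + 88 * 2.0
= 218 + 176.0
= 394.0 ms


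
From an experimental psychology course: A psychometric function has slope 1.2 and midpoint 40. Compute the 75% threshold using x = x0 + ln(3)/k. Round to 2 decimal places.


At P = 0.75: 0.75 = 1/(1 + e^(-k*(x-x0)))
Solving: e^(-k*(x-x0)) = 1/3
x = x0 + ln(3)/k
ln(3) = 1.0986
x = 40 + 1.0986/1.2
= 40 + 0.9155
= 40.92


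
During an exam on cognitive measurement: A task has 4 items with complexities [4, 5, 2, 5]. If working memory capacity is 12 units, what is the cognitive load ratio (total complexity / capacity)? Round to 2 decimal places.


Total complexity = 4 + 5 + 2 + 5 = 16
Load = total / capacity = 16 / 12
= 1.33


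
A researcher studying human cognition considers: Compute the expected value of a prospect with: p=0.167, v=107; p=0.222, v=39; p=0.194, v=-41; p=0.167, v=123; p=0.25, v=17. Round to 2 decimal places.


EU = sum(p_i * v_i)
0.167 * 107 = 17.869
0.222 * 39 = 8.658
0.194 * -41 = -7.954
0.167 * 123 = 20.541
0.25 * 17 = 4.25
EU = 17.869 + 8.658 + -7.954 + 20.541 + 4.25
= 43.36


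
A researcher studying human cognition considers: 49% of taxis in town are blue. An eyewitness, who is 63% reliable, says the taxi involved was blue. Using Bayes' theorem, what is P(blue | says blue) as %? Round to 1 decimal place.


P(blue | says blue) = P(says blue | blue)*P(blue) / [P(says blue | blue)*P(blue) + P(says blue | not blue)*P(not blue)]
Numerator = 0.63 * 0.49 = 0.3087
False identification = 0.37 * 0.51 = 0.1887
P = 0.3087 / (0.3087 + 0.1887)
= 0.3087 / 0.4974
As percentage = 62.1


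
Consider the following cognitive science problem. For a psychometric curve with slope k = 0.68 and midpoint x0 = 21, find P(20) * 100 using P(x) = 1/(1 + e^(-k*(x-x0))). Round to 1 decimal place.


P(x) = 1/(1 + e^(-0.68*(20 - 21)))
Exponent = -0.68 * -1 = 0.68
e^(0.68) = 1.973878
P = 1/(1 + 1.973878) = 0.336261
Percentage = 33.6


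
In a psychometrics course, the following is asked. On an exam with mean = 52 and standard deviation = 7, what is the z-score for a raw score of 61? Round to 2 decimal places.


z = (X - mu) / sigma
= (61 - 52) / 7
= 9 / 7
= 1.29


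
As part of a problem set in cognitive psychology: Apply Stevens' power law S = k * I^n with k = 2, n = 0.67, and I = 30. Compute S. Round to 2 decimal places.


S = 2 * 30^0.67
30^0.67 = 9.765
S = 2 * 9.765
= 19.53


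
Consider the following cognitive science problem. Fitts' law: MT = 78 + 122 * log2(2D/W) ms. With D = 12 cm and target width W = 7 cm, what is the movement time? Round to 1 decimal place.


MT = 78 + 122 * log2(2*12/7)
2D/W = 3.428571
log2(3.428571) = 1.7776
MT = 78 + 122 * 1.7776
= 294.9 ms


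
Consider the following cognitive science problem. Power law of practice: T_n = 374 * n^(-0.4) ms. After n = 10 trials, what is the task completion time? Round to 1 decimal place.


T_n = 374 * 10^(-0.4)
10^(-0.4) = 0.398107
T_n = 374 * 0.398107
= 148.9 ms


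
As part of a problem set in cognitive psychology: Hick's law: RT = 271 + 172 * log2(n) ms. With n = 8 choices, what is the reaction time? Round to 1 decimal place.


RT = 271 + 172 * log2(8)
log2(8) = 3.0
RT = 271 + 172 * 3.0
= 271 + 516.0
= 787.0 ms


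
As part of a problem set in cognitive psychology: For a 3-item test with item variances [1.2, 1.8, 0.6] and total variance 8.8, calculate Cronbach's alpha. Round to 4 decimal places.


alpha = (k/(k-1)) * (1 - sum(s_i^2)/s_total^2)
sum(item variances) = 3.6
k/(k-1) = 3/2 = 1.5
1 - 3.6/8.8 = 1 - 0.409091 = 0.590909
alpha = 1.5 * 0.590909
= 0.8864


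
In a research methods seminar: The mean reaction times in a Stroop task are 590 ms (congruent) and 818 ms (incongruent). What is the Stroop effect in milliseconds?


Stroop effect = RT(incongruent) - RT(congruent)
= 818 - 590
= 228 ms


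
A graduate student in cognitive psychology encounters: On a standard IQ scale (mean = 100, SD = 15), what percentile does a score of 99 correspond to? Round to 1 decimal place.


z = (IQ - mean) / SD
z = (99 - 100) / 15 = -0.0667
Percentile = Phi(-0.0667) * 100
Phi(-0.0667) = 0.47341
= 47.3


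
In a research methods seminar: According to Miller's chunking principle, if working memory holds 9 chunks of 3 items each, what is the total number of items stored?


Total items = chunks * items_per_chunk
= 9 * 3
= 27


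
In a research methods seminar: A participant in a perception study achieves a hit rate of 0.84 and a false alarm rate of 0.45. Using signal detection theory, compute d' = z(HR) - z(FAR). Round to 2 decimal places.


d' = z(HR) - z(FAR)
z(0.84) = 0.9945
z(0.45) = -0.1257
d' = 0.9945 - -0.1257
= 1.12


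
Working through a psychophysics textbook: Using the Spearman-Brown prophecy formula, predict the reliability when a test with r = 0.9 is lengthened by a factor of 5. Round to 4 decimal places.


r_new = n*r / (1 + (n-1)*r)
Numerator = 5 * 0.9 = 4.5
Denominator = 1 + 4 * 0.9 = 4.6
r_new = 4.5 / 4.6
= 0.9783


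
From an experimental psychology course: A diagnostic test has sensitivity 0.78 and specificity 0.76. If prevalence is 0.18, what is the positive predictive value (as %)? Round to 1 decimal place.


PPV = (sens * prev) / (sens * prev + (1-spec) * (1-prev))
Numerator = 0.78 * 0.18 = 0.1404
P(positive and no disease) = (1 - spec) * (1 - prev) = (1 - 0.76) * (1 - 0.18) = 0.1968
Denominator = 0.1404 + 0.1968 = 0.3372
PPV = 0.1404 / 0.3372 = 0.41637
As percentage = 41.6


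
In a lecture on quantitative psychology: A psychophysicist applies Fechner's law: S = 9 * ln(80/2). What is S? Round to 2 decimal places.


S = 9 * ln(80/2)
I/I0 = 40.0
ln(40.0) = 3.6889
S = 9 * 3.6889
= 33.20


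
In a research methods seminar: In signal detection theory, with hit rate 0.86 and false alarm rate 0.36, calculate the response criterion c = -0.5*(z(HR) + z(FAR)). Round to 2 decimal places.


c = -0.5 * (z(HR) + z(FAR))
z(0.86) = 1.0803
z(0.36) = -0.3585
c = -0.5 * (1.0803 + -0.3585)
= -0.5 * 0.7218
= -0.36


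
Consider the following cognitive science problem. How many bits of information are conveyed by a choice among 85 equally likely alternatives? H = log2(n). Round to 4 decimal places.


H = log2(n)
H = log2(85)
= 6.4094


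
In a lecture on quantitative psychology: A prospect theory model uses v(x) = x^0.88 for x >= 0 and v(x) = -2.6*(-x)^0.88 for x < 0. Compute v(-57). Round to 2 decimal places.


Since x = -57 < 0, use v(x) = -lambda*(-x)^alpha
(-x) = 57
57^0.88 = 35.0889
v(-57) = -2.6 * 35.0889
= -91.23


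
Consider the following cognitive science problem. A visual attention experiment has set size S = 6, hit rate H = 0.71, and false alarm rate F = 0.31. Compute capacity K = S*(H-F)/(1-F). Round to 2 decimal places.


K = S * (H - F) / (1 - F)
H - F = 0.4
1 - F = 0.69
K = 6 * 0.4 / 0.69
= 3.48


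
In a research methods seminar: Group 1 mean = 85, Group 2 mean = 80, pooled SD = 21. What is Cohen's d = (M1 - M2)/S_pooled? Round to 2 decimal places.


Cohen's d = (M1 - M2) / S_pooled
= (85 - 80) / 21
= 5 / 21
= 0.24


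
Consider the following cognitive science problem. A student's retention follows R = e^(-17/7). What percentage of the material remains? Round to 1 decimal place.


R = e^(-t/S)
-t/S = -17/7 = -2.428571
R = e^(-2.428571) = 0.088163
Percentage = 0.088163 * 100
= 8.8


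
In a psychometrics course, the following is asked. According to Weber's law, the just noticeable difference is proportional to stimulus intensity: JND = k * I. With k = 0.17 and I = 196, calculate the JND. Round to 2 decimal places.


JND = k * I
JND = 0.17 * 196
= 33.32


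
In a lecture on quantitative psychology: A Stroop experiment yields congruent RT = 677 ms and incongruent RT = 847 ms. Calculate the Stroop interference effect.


Stroop effect = RT(incongruent) - RT(congruent)
= 847 - 677
= 170 ms


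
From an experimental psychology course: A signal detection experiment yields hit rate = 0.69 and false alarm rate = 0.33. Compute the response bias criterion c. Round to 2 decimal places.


c = -0.5 * (z(HR) + z(FAR))
z(0.69) = 0.4959
z(0.33) = -0.4399
c = -0.5 * (0.4959 + -0.4399)
= -0.5 * 0.056
= -0.03


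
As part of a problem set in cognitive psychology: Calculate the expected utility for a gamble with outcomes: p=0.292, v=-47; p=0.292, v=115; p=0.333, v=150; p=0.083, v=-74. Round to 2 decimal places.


EU = sum(p_i * v_i)
0.292 * -47 = -13.724
0.292 * 115 = 33.58
0.333 * 150 = 49.95
0.083 * -74 = -6.142
EU = -13.724 + 33.58 + 49.95 + -6.142
= 63.66


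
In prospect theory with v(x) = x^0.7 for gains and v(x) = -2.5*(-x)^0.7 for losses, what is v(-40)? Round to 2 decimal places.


Since x = -40 < 0, use v(x) = -lambda*(-x)^alpha
(-x) = 40
40^0.7 = 13.2264
v(-40) = -2.5 * 13.2264
= -33.07


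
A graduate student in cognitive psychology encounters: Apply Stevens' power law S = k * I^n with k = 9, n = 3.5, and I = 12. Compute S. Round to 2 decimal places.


S = 9 * 12^3.5
12^3.5 = 5985.9676
S = 9 * 5985.9676
= 53873.71


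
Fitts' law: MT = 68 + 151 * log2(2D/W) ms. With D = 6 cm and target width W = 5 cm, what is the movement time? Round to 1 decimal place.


MT = 68 + 151 * log2(2*6/5)
2D/W = 2.4
log2(2.4) = 1.263
MT = 68 + 151 * 1.263
= 258.7 ms


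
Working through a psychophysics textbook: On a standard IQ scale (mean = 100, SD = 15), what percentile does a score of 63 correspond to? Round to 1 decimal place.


z = (IQ - mean) / SD
z = (63 - 100) / 15 = -2.4667
Percentile = Phi(-2.4667) * 100
Phi(-2.4667) = 0.006818
= 0.7


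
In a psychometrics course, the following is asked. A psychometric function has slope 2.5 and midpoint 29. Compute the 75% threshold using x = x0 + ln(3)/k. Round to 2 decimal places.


At P = 0.75: 0.75 = 1/(1 + e^(-k*(x-x0)))
Solving: e^(-k*(x-x0)) = 1/3
x = x0 + ln(3)/k
ln(3) = 1.0986
x = 29 + 1.0986/2.5
= 29 + 0.4394
= 29.44


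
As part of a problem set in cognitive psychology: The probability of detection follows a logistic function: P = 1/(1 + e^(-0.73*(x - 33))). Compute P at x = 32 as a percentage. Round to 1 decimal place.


P(x) = 1/(1 + e^(-0.73*(32 - 33)))
Exponent = -0.73 * -1 = 0.73
e^(0.73) = 2.075081
P = 1/(1 + 2.075081) = 0.325195
Percentage = 32.5


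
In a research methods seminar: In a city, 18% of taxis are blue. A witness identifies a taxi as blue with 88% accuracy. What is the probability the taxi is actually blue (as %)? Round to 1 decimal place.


P(blue | says blue) = P(says blue | blue)*P(blue) / [P(says blue | blue)*P(blue) + P(says blue | not blue)*P(not blue)]
Numerator = 0.88 * 0.18 = 0.1584
False identification = 0.12 * 0.82 = 0.0984
P = 0.1584 / (0.1584 + 0.0984)
= 0.1584 / 0.2568
As percentage = 61.7


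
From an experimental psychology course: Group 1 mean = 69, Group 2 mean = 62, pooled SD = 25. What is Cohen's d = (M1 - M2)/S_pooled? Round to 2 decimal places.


Cohen's d = (M1 - M2) / S_pooled
= (69 - 62) / 25
= 7 / 25
= 0.28


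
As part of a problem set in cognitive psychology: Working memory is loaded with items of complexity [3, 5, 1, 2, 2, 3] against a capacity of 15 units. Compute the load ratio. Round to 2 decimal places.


Total complexity = 3 + 5 + 1 + 2 + 2 + 3 = 16
Load = total / capacity = 16 / 15
= 1.07


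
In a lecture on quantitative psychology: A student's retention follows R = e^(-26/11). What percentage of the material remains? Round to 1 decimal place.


R = e^(-t/S)
-t/S = -26/11 = -2.363636
R = e^(-2.363636) = 0.094078
Percentage = 0.094078 * 100
= 9.4


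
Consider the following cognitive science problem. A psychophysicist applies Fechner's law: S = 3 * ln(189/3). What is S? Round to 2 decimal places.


S = 3 * ln(189/3)
I/I0 = 63.0
ln(63.0) = 4.1431
S = 3 * 4.1431
= 12.43


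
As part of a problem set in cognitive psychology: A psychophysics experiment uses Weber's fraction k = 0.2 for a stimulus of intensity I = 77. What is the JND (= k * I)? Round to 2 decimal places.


JND = k * I
JND = 0.2 * 77
= 15.40


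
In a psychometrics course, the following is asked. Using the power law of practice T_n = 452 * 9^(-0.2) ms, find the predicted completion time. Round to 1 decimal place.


T_n = 452 * 9^(-0.2)
9^(-0.2) = 0.644394
T_n = 452 * 0.644394
= 291.3 ms


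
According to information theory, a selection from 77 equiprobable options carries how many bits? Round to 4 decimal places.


H = log2(n)
H = log2(77)
= 6.2668


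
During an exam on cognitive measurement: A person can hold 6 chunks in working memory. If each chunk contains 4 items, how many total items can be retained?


Total items = chunks * items_per_chunk
= 6 * 4
= 24


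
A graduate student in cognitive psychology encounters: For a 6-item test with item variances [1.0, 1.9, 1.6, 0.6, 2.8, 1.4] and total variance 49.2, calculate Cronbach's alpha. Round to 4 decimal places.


alpha = (k/(k-1)) * (1 - sum(s_i^2)/s_total^2)
sum(item variances) = 9.3
k/(k-1) = 6/5 = 1.2
1 - 9.3/49.2 = 1 - 0.189024 = 0.810976
alpha = 1.2 * 0.810976
= 0.9732


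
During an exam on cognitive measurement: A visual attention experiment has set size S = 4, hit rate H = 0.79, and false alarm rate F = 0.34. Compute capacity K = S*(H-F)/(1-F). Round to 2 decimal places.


K = S * (H - F) / (1 - F)
H - F = 0.45
1 - F = 0.66
K = 4 * 0.45 / 0.66
= 2.73


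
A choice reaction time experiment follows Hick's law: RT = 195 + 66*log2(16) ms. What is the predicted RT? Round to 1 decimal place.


RT = 195 + 66 * log2(16)
log2(16) = 4.0
RT = 195 + 66 * 4.0
= 195 + 264.0
= 459.0 ms


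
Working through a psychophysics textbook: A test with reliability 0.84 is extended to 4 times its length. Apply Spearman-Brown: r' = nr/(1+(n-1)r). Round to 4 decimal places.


r_new = n*r / (1 + (n-1)*r)
Numerator = 4 * 0.84 = 3.36
Denominator = 1 + 3 * 0.84 = 3.52
r_new = 3.36 / 3.52
= 0.9545


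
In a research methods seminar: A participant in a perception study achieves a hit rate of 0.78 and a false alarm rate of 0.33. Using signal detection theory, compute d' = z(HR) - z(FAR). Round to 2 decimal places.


d' = z(HR) - z(FAR)
z(0.78) = 0.7722
z(0.33) = -0.4399
d' = 0.7722 - -0.4399
= 1.21


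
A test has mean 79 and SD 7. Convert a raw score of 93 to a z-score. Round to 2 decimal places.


z = (X - mu) / sigma
= (93 - 79) / 7
= 14 / 7
= 2.00


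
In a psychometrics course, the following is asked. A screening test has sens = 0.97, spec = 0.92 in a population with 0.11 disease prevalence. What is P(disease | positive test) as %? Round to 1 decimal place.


PPV = (sens * prev) / (sens * prev + (1-spec) * (1-prev))
Numerator = 0.97 * 0.11 = 0.1067
P(positive and no disease) = (1 - spec) * (1 - prev) = (1 - 0.92) * (1 - 0.11) = 0.0712
Denominator = 0.1067 + 0.0712 = 0.1779
PPV = 0.1067 / 0.1779 = 0.599775
As percentage = 60.0


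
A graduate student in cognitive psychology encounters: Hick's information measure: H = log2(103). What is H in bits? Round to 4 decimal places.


H = log2(n)
H = log2(103)
= 6.6865


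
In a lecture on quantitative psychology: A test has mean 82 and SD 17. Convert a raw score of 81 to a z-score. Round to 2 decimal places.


z = (X - mu) / sigma
= (81 - 82) / 17
= -1 / 17
= -0.06


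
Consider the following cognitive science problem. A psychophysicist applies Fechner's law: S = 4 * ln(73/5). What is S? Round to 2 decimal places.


S = 4 * ln(73/5)
I/I0 = 14.6
ln(14.6) = 2.681
S = 4 * 2.681
= 10.72


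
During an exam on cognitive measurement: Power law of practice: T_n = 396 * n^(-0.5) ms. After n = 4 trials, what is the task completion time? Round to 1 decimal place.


T_n = 396 * 4^(-0.5)
4^(-0.5) = 0.5
T_n = 396 * 0.5
= 198.0 ms


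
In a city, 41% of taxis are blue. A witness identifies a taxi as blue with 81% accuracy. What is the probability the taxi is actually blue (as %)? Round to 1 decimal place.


P(blue | says blue) = P(says blue | blue)*P(blue) / [P(says blue | blue)*P(blue) + P(says blue | not blue)*P(not blue)]
Numerator = 0.81 * 0.41 = 0.3321
False identification = 0.19 * 0.59 = 0.1121
P = 0.3321 / (0.3321 + 0.1121)
= 0.3321 / 0.4442
As percentage = 74.8


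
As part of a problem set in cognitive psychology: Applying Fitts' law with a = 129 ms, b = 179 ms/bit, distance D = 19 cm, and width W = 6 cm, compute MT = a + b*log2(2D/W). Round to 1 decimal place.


MT = 129 + 179 * log2(2*19/6)
2D/W = 6.333333
log2(6.333333) = 2.663
MT = 129 + 179 * 2.663
= 605.7 ms
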